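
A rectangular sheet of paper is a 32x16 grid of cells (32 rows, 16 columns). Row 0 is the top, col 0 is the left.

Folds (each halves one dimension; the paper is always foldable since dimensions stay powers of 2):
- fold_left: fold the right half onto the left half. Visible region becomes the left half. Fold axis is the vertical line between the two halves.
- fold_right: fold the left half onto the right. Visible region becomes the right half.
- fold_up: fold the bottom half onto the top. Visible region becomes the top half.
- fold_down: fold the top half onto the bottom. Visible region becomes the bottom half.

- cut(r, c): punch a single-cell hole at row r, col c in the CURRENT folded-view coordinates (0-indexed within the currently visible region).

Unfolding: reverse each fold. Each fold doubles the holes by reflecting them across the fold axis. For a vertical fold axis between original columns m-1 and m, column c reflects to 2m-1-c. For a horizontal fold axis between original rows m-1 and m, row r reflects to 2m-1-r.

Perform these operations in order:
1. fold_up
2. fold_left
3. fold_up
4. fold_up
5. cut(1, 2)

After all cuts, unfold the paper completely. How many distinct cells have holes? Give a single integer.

Op 1 fold_up: fold axis h@16; visible region now rows[0,16) x cols[0,16) = 16x16
Op 2 fold_left: fold axis v@8; visible region now rows[0,16) x cols[0,8) = 16x8
Op 3 fold_up: fold axis h@8; visible region now rows[0,8) x cols[0,8) = 8x8
Op 4 fold_up: fold axis h@4; visible region now rows[0,4) x cols[0,8) = 4x8
Op 5 cut(1, 2): punch at orig (1,2); cuts so far [(1, 2)]; region rows[0,4) x cols[0,8) = 4x8
Unfold 1 (reflect across h@4): 2 holes -> [(1, 2), (6, 2)]
Unfold 2 (reflect across h@8): 4 holes -> [(1, 2), (6, 2), (9, 2), (14, 2)]
Unfold 3 (reflect across v@8): 8 holes -> [(1, 2), (1, 13), (6, 2), (6, 13), (9, 2), (9, 13), (14, 2), (14, 13)]
Unfold 4 (reflect across h@16): 16 holes -> [(1, 2), (1, 13), (6, 2), (6, 13), (9, 2), (9, 13), (14, 2), (14, 13), (17, 2), (17, 13), (22, 2), (22, 13), (25, 2), (25, 13), (30, 2), (30, 13)]

Answer: 16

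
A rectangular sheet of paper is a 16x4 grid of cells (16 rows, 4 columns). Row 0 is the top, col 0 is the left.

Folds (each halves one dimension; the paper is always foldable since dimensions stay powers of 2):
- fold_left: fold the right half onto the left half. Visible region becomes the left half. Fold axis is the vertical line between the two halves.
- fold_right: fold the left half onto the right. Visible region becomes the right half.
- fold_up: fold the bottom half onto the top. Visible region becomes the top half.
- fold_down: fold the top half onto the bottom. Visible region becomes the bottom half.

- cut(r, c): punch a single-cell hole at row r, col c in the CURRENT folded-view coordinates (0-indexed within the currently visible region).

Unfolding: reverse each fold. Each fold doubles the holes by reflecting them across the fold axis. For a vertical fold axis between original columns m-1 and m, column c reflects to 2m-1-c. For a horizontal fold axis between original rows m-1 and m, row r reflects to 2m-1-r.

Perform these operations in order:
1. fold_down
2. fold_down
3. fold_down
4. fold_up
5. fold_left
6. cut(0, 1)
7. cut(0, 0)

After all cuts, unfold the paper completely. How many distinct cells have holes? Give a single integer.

Op 1 fold_down: fold axis h@8; visible region now rows[8,16) x cols[0,4) = 8x4
Op 2 fold_down: fold axis h@12; visible region now rows[12,16) x cols[0,4) = 4x4
Op 3 fold_down: fold axis h@14; visible region now rows[14,16) x cols[0,4) = 2x4
Op 4 fold_up: fold axis h@15; visible region now rows[14,15) x cols[0,4) = 1x4
Op 5 fold_left: fold axis v@2; visible region now rows[14,15) x cols[0,2) = 1x2
Op 6 cut(0, 1): punch at orig (14,1); cuts so far [(14, 1)]; region rows[14,15) x cols[0,2) = 1x2
Op 7 cut(0, 0): punch at orig (14,0); cuts so far [(14, 0), (14, 1)]; region rows[14,15) x cols[0,2) = 1x2
Unfold 1 (reflect across v@2): 4 holes -> [(14, 0), (14, 1), (14, 2), (14, 3)]
Unfold 2 (reflect across h@15): 8 holes -> [(14, 0), (14, 1), (14, 2), (14, 3), (15, 0), (15, 1), (15, 2), (15, 3)]
Unfold 3 (reflect across h@14): 16 holes -> [(12, 0), (12, 1), (12, 2), (12, 3), (13, 0), (13, 1), (13, 2), (13, 3), (14, 0), (14, 1), (14, 2), (14, 3), (15, 0), (15, 1), (15, 2), (15, 3)]
Unfold 4 (reflect across h@12): 32 holes -> [(8, 0), (8, 1), (8, 2), (8, 3), (9, 0), (9, 1), (9, 2), (9, 3), (10, 0), (10, 1), (10, 2), (10, 3), (11, 0), (11, 1), (11, 2), (11, 3), (12, 0), (12, 1), (12, 2), (12, 3), (13, 0), (13, 1), (13, 2), (13, 3), (14, 0), (14, 1), (14, 2), (14, 3), (15, 0), (15, 1), (15, 2), (15, 3)]
Unfold 5 (reflect across h@8): 64 holes -> [(0, 0), (0, 1), (0, 2), (0, 3), (1, 0), (1, 1), (1, 2), (1, 3), (2, 0), (2, 1), (2, 2), (2, 3), (3, 0), (3, 1), (3, 2), (3, 3), (4, 0), (4, 1), (4, 2), (4, 3), (5, 0), (5, 1), (5, 2), (5, 3), (6, 0), (6, 1), (6, 2), (6, 3), (7, 0), (7, 1), (7, 2), (7, 3), (8, 0), (8, 1), (8, 2), (8, 3), (9, 0), (9, 1), (9, 2), (9, 3), (10, 0), (10, 1), (10, 2), (10, 3), (11, 0), (11, 1), (11, 2), (11, 3), (12, 0), (12, 1), (12, 2), (12, 3), (13, 0), (13, 1), (13, 2), (13, 3), (14, 0), (14, 1), (14, 2), (14, 3), (15, 0), (15, 1), (15, 2), (15, 3)]

Answer: 64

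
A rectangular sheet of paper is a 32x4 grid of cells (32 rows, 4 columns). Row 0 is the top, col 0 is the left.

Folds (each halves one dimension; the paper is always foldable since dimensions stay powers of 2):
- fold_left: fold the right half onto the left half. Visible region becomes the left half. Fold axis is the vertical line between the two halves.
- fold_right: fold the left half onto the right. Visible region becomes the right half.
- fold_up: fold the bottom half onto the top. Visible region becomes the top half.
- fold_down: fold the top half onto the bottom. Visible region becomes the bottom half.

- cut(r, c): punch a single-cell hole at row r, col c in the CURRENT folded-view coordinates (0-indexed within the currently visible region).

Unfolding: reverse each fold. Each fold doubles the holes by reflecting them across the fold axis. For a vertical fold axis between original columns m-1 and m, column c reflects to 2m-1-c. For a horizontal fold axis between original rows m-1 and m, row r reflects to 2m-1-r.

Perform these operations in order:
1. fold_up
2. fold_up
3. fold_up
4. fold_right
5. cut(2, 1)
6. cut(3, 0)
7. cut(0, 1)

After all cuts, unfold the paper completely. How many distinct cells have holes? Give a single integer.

Answer: 48

Derivation:
Op 1 fold_up: fold axis h@16; visible region now rows[0,16) x cols[0,4) = 16x4
Op 2 fold_up: fold axis h@8; visible region now rows[0,8) x cols[0,4) = 8x4
Op 3 fold_up: fold axis h@4; visible region now rows[0,4) x cols[0,4) = 4x4
Op 4 fold_right: fold axis v@2; visible region now rows[0,4) x cols[2,4) = 4x2
Op 5 cut(2, 1): punch at orig (2,3); cuts so far [(2, 3)]; region rows[0,4) x cols[2,4) = 4x2
Op 6 cut(3, 0): punch at orig (3,2); cuts so far [(2, 3), (3, 2)]; region rows[0,4) x cols[2,4) = 4x2
Op 7 cut(0, 1): punch at orig (0,3); cuts so far [(0, 3), (2, 3), (3, 2)]; region rows[0,4) x cols[2,4) = 4x2
Unfold 1 (reflect across v@2): 6 holes -> [(0, 0), (0, 3), (2, 0), (2, 3), (3, 1), (3, 2)]
Unfold 2 (reflect across h@4): 12 holes -> [(0, 0), (0, 3), (2, 0), (2, 3), (3, 1), (3, 2), (4, 1), (4, 2), (5, 0), (5, 3), (7, 0), (7, 3)]
Unfold 3 (reflect across h@8): 24 holes -> [(0, 0), (0, 3), (2, 0), (2, 3), (3, 1), (3, 2), (4, 1), (4, 2), (5, 0), (5, 3), (7, 0), (7, 3), (8, 0), (8, 3), (10, 0), (10, 3), (11, 1), (11, 2), (12, 1), (12, 2), (13, 0), (13, 3), (15, 0), (15, 3)]
Unfold 4 (reflect across h@16): 48 holes -> [(0, 0), (0, 3), (2, 0), (2, 3), (3, 1), (3, 2), (4, 1), (4, 2), (5, 0), (5, 3), (7, 0), (7, 3), (8, 0), (8, 3), (10, 0), (10, 3), (11, 1), (11, 2), (12, 1), (12, 2), (13, 0), (13, 3), (15, 0), (15, 3), (16, 0), (16, 3), (18, 0), (18, 3), (19, 1), (19, 2), (20, 1), (20, 2), (21, 0), (21, 3), (23, 0), (23, 3), (24, 0), (24, 3), (26, 0), (26, 3), (27, 1), (27, 2), (28, 1), (28, 2), (29, 0), (29, 3), (31, 0), (31, 3)]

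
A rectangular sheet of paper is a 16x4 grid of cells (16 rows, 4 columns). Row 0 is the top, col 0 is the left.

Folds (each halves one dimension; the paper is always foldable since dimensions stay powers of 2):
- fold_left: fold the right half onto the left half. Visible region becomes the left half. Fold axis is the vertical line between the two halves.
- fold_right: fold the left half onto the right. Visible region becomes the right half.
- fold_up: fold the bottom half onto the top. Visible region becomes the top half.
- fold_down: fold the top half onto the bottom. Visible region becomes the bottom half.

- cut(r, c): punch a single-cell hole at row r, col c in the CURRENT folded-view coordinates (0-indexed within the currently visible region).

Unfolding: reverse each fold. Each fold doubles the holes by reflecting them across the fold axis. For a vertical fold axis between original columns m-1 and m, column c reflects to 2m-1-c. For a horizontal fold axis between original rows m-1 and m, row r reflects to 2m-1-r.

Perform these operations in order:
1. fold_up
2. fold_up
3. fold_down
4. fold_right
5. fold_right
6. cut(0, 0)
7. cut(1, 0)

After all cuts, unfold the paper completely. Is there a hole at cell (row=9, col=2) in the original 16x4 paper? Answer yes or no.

Answer: yes

Derivation:
Op 1 fold_up: fold axis h@8; visible region now rows[0,8) x cols[0,4) = 8x4
Op 2 fold_up: fold axis h@4; visible region now rows[0,4) x cols[0,4) = 4x4
Op 3 fold_down: fold axis h@2; visible region now rows[2,4) x cols[0,4) = 2x4
Op 4 fold_right: fold axis v@2; visible region now rows[2,4) x cols[2,4) = 2x2
Op 5 fold_right: fold axis v@3; visible region now rows[2,4) x cols[3,4) = 2x1
Op 6 cut(0, 0): punch at orig (2,3); cuts so far [(2, 3)]; region rows[2,4) x cols[3,4) = 2x1
Op 7 cut(1, 0): punch at orig (3,3); cuts so far [(2, 3), (3, 3)]; region rows[2,4) x cols[3,4) = 2x1
Unfold 1 (reflect across v@3): 4 holes -> [(2, 2), (2, 3), (3, 2), (3, 3)]
Unfold 2 (reflect across v@2): 8 holes -> [(2, 0), (2, 1), (2, 2), (2, 3), (3, 0), (3, 1), (3, 2), (3, 3)]
Unfold 3 (reflect across h@2): 16 holes -> [(0, 0), (0, 1), (0, 2), (0, 3), (1, 0), (1, 1), (1, 2), (1, 3), (2, 0), (2, 1), (2, 2), (2, 3), (3, 0), (3, 1), (3, 2), (3, 3)]
Unfold 4 (reflect across h@4): 32 holes -> [(0, 0), (0, 1), (0, 2), (0, 3), (1, 0), (1, 1), (1, 2), (1, 3), (2, 0), (2, 1), (2, 2), (2, 3), (3, 0), (3, 1), (3, 2), (3, 3), (4, 0), (4, 1), (4, 2), (4, 3), (5, 0), (5, 1), (5, 2), (5, 3), (6, 0), (6, 1), (6, 2), (6, 3), (7, 0), (7, 1), (7, 2), (7, 3)]
Unfold 5 (reflect across h@8): 64 holes -> [(0, 0), (0, 1), (0, 2), (0, 3), (1, 0), (1, 1), (1, 2), (1, 3), (2, 0), (2, 1), (2, 2), (2, 3), (3, 0), (3, 1), (3, 2), (3, 3), (4, 0), (4, 1), (4, 2), (4, 3), (5, 0), (5, 1), (5, 2), (5, 3), (6, 0), (6, 1), (6, 2), (6, 3), (7, 0), (7, 1), (7, 2), (7, 3), (8, 0), (8, 1), (8, 2), (8, 3), (9, 0), (9, 1), (9, 2), (9, 3), (10, 0), (10, 1), (10, 2), (10, 3), (11, 0), (11, 1), (11, 2), (11, 3), (12, 0), (12, 1), (12, 2), (12, 3), (13, 0), (13, 1), (13, 2), (13, 3), (14, 0), (14, 1), (14, 2), (14, 3), (15, 0), (15, 1), (15, 2), (15, 3)]
Holes: [(0, 0), (0, 1), (0, 2), (0, 3), (1, 0), (1, 1), (1, 2), (1, 3), (2, 0), (2, 1), (2, 2), (2, 3), (3, 0), (3, 1), (3, 2), (3, 3), (4, 0), (4, 1), (4, 2), (4, 3), (5, 0), (5, 1), (5, 2), (5, 3), (6, 0), (6, 1), (6, 2), (6, 3), (7, 0), (7, 1), (7, 2), (7, 3), (8, 0), (8, 1), (8, 2), (8, 3), (9, 0), (9, 1), (9, 2), (9, 3), (10, 0), (10, 1), (10, 2), (10, 3), (11, 0), (11, 1), (11, 2), (11, 3), (12, 0), (12, 1), (12, 2), (12, 3), (13, 0), (13, 1), (13, 2), (13, 3), (14, 0), (14, 1), (14, 2), (14, 3), (15, 0), (15, 1), (15, 2), (15, 3)]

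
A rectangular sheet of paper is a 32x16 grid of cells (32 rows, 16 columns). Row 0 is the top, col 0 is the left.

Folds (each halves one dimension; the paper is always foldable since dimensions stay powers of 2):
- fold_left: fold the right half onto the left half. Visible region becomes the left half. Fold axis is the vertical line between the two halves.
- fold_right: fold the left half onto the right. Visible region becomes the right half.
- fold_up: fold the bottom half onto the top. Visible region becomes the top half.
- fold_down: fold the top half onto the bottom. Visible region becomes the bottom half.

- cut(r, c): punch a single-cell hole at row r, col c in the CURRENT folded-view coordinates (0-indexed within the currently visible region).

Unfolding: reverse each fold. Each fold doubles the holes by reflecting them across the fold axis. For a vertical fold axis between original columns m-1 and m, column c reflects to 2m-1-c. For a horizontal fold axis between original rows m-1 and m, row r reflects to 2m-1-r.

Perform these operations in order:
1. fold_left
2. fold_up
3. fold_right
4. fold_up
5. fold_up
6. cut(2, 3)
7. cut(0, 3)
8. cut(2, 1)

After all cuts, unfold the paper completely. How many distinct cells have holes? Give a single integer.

Op 1 fold_left: fold axis v@8; visible region now rows[0,32) x cols[0,8) = 32x8
Op 2 fold_up: fold axis h@16; visible region now rows[0,16) x cols[0,8) = 16x8
Op 3 fold_right: fold axis v@4; visible region now rows[0,16) x cols[4,8) = 16x4
Op 4 fold_up: fold axis h@8; visible region now rows[0,8) x cols[4,8) = 8x4
Op 5 fold_up: fold axis h@4; visible region now rows[0,4) x cols[4,8) = 4x4
Op 6 cut(2, 3): punch at orig (2,7); cuts so far [(2, 7)]; region rows[0,4) x cols[4,8) = 4x4
Op 7 cut(0, 3): punch at orig (0,7); cuts so far [(0, 7), (2, 7)]; region rows[0,4) x cols[4,8) = 4x4
Op 8 cut(2, 1): punch at orig (2,5); cuts so far [(0, 7), (2, 5), (2, 7)]; region rows[0,4) x cols[4,8) = 4x4
Unfold 1 (reflect across h@4): 6 holes -> [(0, 7), (2, 5), (2, 7), (5, 5), (5, 7), (7, 7)]
Unfold 2 (reflect across h@8): 12 holes -> [(0, 7), (2, 5), (2, 7), (5, 5), (5, 7), (7, 7), (8, 7), (10, 5), (10, 7), (13, 5), (13, 7), (15, 7)]
Unfold 3 (reflect across v@4): 24 holes -> [(0, 0), (0, 7), (2, 0), (2, 2), (2, 5), (2, 7), (5, 0), (5, 2), (5, 5), (5, 7), (7, 0), (7, 7), (8, 0), (8, 7), (10, 0), (10, 2), (10, 5), (10, 7), (13, 0), (13, 2), (13, 5), (13, 7), (15, 0), (15, 7)]
Unfold 4 (reflect across h@16): 48 holes -> [(0, 0), (0, 7), (2, 0), (2, 2), (2, 5), (2, 7), (5, 0), (5, 2), (5, 5), (5, 7), (7, 0), (7, 7), (8, 0), (8, 7), (10, 0), (10, 2), (10, 5), (10, 7), (13, 0), (13, 2), (13, 5), (13, 7), (15, 0), (15, 7), (16, 0), (16, 7), (18, 0), (18, 2), (18, 5), (18, 7), (21, 0), (21, 2), (21, 5), (21, 7), (23, 0), (23, 7), (24, 0), (24, 7), (26, 0), (26, 2), (26, 5), (26, 7), (29, 0), (29, 2), (29, 5), (29, 7), (31, 0), (31, 7)]
Unfold 5 (reflect across v@8): 96 holes -> [(0, 0), (0, 7), (0, 8), (0, 15), (2, 0), (2, 2), (2, 5), (2, 7), (2, 8), (2, 10), (2, 13), (2, 15), (5, 0), (5, 2), (5, 5), (5, 7), (5, 8), (5, 10), (5, 13), (5, 15), (7, 0), (7, 7), (7, 8), (7, 15), (8, 0), (8, 7), (8, 8), (8, 15), (10, 0), (10, 2), (10, 5), (10, 7), (10, 8), (10, 10), (10, 13), (10, 15), (13, 0), (13, 2), (13, 5), (13, 7), (13, 8), (13, 10), (13, 13), (13, 15), (15, 0), (15, 7), (15, 8), (15, 15), (16, 0), (16, 7), (16, 8), (16, 15), (18, 0), (18, 2), (18, 5), (18, 7), (18, 8), (18, 10), (18, 13), (18, 15), (21, 0), (21, 2), (21, 5), (21, 7), (21, 8), (21, 10), (21, 13), (21, 15), (23, 0), (23, 7), (23, 8), (23, 15), (24, 0), (24, 7), (24, 8), (24, 15), (26, 0), (26, 2), (26, 5), (26, 7), (26, 8), (26, 10), (26, 13), (26, 15), (29, 0), (29, 2), (29, 5), (29, 7), (29, 8), (29, 10), (29, 13), (29, 15), (31, 0), (31, 7), (31, 8), (31, 15)]

Answer: 96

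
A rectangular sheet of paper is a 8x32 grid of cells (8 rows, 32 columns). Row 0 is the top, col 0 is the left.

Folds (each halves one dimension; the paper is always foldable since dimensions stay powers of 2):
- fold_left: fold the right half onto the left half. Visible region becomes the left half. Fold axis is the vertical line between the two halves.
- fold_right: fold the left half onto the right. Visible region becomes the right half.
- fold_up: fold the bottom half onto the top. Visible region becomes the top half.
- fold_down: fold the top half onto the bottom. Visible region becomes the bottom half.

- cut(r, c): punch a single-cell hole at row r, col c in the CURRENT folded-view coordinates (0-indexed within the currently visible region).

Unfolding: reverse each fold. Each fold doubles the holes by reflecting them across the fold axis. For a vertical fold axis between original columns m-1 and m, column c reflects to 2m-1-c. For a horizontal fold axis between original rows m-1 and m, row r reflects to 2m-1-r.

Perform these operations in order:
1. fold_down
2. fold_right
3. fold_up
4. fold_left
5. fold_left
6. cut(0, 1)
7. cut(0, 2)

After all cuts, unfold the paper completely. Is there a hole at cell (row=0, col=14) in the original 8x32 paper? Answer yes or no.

Answer: yes

Derivation:
Op 1 fold_down: fold axis h@4; visible region now rows[4,8) x cols[0,32) = 4x32
Op 2 fold_right: fold axis v@16; visible region now rows[4,8) x cols[16,32) = 4x16
Op 3 fold_up: fold axis h@6; visible region now rows[4,6) x cols[16,32) = 2x16
Op 4 fold_left: fold axis v@24; visible region now rows[4,6) x cols[16,24) = 2x8
Op 5 fold_left: fold axis v@20; visible region now rows[4,6) x cols[16,20) = 2x4
Op 6 cut(0, 1): punch at orig (4,17); cuts so far [(4, 17)]; region rows[4,6) x cols[16,20) = 2x4
Op 7 cut(0, 2): punch at orig (4,18); cuts so far [(4, 17), (4, 18)]; region rows[4,6) x cols[16,20) = 2x4
Unfold 1 (reflect across v@20): 4 holes -> [(4, 17), (4, 18), (4, 21), (4, 22)]
Unfold 2 (reflect across v@24): 8 holes -> [(4, 17), (4, 18), (4, 21), (4, 22), (4, 25), (4, 26), (4, 29), (4, 30)]
Unfold 3 (reflect across h@6): 16 holes -> [(4, 17), (4, 18), (4, 21), (4, 22), (4, 25), (4, 26), (4, 29), (4, 30), (7, 17), (7, 18), (7, 21), (7, 22), (7, 25), (7, 26), (7, 29), (7, 30)]
Unfold 4 (reflect across v@16): 32 holes -> [(4, 1), (4, 2), (4, 5), (4, 6), (4, 9), (4, 10), (4, 13), (4, 14), (4, 17), (4, 18), (4, 21), (4, 22), (4, 25), (4, 26), (4, 29), (4, 30), (7, 1), (7, 2), (7, 5), (7, 6), (7, 9), (7, 10), (7, 13), (7, 14), (7, 17), (7, 18), (7, 21), (7, 22), (7, 25), (7, 26), (7, 29), (7, 30)]
Unfold 5 (reflect across h@4): 64 holes -> [(0, 1), (0, 2), (0, 5), (0, 6), (0, 9), (0, 10), (0, 13), (0, 14), (0, 17), (0, 18), (0, 21), (0, 22), (0, 25), (0, 26), (0, 29), (0, 30), (3, 1), (3, 2), (3, 5), (3, 6), (3, 9), (3, 10), (3, 13), (3, 14), (3, 17), (3, 18), (3, 21), (3, 22), (3, 25), (3, 26), (3, 29), (3, 30), (4, 1), (4, 2), (4, 5), (4, 6), (4, 9), (4, 10), (4, 13), (4, 14), (4, 17), (4, 18), (4, 21), (4, 22), (4, 25), (4, 26), (4, 29), (4, 30), (7, 1), (7, 2), (7, 5), (7, 6), (7, 9), (7, 10), (7, 13), (7, 14), (7, 17), (7, 18), (7, 21), (7, 22), (7, 25), (7, 26), (7, 29), (7, 30)]
Holes: [(0, 1), (0, 2), (0, 5), (0, 6), (0, 9), (0, 10), (0, 13), (0, 14), (0, 17), (0, 18), (0, 21), (0, 22), (0, 25), (0, 26), (0, 29), (0, 30), (3, 1), (3, 2), (3, 5), (3, 6), (3, 9), (3, 10), (3, 13), (3, 14), (3, 17), (3, 18), (3, 21), (3, 22), (3, 25), (3, 26), (3, 29), (3, 30), (4, 1), (4, 2), (4, 5), (4, 6), (4, 9), (4, 10), (4, 13), (4, 14), (4, 17), (4, 18), (4, 21), (4, 22), (4, 25), (4, 26), (4, 29), (4, 30), (7, 1), (7, 2), (7, 5), (7, 6), (7, 9), (7, 10), (7, 13), (7, 14), (7, 17), (7, 18), (7, 21), (7, 22), (7, 25), (7, 26), (7, 29), (7, 30)]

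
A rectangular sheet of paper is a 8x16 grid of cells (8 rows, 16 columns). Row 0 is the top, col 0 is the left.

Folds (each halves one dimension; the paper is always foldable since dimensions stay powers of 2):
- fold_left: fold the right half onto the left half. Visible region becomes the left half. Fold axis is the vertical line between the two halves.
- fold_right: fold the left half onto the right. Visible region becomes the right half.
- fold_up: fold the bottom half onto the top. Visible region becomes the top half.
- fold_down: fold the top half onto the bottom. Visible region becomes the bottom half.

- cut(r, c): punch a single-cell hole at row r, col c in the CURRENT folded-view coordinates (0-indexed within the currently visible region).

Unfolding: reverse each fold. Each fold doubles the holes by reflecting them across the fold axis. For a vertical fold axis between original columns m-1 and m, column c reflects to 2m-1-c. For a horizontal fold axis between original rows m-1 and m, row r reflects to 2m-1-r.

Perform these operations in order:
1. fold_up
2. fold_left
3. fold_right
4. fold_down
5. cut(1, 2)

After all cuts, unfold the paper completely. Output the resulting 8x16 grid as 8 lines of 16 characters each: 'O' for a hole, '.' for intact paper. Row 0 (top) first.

Op 1 fold_up: fold axis h@4; visible region now rows[0,4) x cols[0,16) = 4x16
Op 2 fold_left: fold axis v@8; visible region now rows[0,4) x cols[0,8) = 4x8
Op 3 fold_right: fold axis v@4; visible region now rows[0,4) x cols[4,8) = 4x4
Op 4 fold_down: fold axis h@2; visible region now rows[2,4) x cols[4,8) = 2x4
Op 5 cut(1, 2): punch at orig (3,6); cuts so far [(3, 6)]; region rows[2,4) x cols[4,8) = 2x4
Unfold 1 (reflect across h@2): 2 holes -> [(0, 6), (3, 6)]
Unfold 2 (reflect across v@4): 4 holes -> [(0, 1), (0, 6), (3, 1), (3, 6)]
Unfold 3 (reflect across v@8): 8 holes -> [(0, 1), (0, 6), (0, 9), (0, 14), (3, 1), (3, 6), (3, 9), (3, 14)]
Unfold 4 (reflect across h@4): 16 holes -> [(0, 1), (0, 6), (0, 9), (0, 14), (3, 1), (3, 6), (3, 9), (3, 14), (4, 1), (4, 6), (4, 9), (4, 14), (7, 1), (7, 6), (7, 9), (7, 14)]

Answer: .O....O..O....O.
................
................
.O....O..O....O.
.O....O..O....O.
................
................
.O....O..O....O.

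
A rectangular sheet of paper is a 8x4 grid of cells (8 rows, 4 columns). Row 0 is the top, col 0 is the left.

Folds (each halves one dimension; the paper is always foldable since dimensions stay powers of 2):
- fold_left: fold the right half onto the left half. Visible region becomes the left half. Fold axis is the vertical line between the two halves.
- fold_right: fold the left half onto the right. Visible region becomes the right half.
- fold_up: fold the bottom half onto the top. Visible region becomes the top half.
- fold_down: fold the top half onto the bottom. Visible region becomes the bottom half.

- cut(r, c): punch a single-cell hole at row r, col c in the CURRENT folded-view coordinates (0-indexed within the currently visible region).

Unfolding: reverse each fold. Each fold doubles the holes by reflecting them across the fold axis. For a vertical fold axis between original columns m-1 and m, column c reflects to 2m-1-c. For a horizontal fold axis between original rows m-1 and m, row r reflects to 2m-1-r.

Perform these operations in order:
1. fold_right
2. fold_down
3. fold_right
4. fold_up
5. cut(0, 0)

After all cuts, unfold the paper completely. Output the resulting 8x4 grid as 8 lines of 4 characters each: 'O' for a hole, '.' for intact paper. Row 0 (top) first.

Op 1 fold_right: fold axis v@2; visible region now rows[0,8) x cols[2,4) = 8x2
Op 2 fold_down: fold axis h@4; visible region now rows[4,8) x cols[2,4) = 4x2
Op 3 fold_right: fold axis v@3; visible region now rows[4,8) x cols[3,4) = 4x1
Op 4 fold_up: fold axis h@6; visible region now rows[4,6) x cols[3,4) = 2x1
Op 5 cut(0, 0): punch at orig (4,3); cuts so far [(4, 3)]; region rows[4,6) x cols[3,4) = 2x1
Unfold 1 (reflect across h@6): 2 holes -> [(4, 3), (7, 3)]
Unfold 2 (reflect across v@3): 4 holes -> [(4, 2), (4, 3), (7, 2), (7, 3)]
Unfold 3 (reflect across h@4): 8 holes -> [(0, 2), (0, 3), (3, 2), (3, 3), (4, 2), (4, 3), (7, 2), (7, 3)]
Unfold 4 (reflect across v@2): 16 holes -> [(0, 0), (0, 1), (0, 2), (0, 3), (3, 0), (3, 1), (3, 2), (3, 3), (4, 0), (4, 1), (4, 2), (4, 3), (7, 0), (7, 1), (7, 2), (7, 3)]

Answer: OOOO
....
....
OOOO
OOOO
....
....
OOOO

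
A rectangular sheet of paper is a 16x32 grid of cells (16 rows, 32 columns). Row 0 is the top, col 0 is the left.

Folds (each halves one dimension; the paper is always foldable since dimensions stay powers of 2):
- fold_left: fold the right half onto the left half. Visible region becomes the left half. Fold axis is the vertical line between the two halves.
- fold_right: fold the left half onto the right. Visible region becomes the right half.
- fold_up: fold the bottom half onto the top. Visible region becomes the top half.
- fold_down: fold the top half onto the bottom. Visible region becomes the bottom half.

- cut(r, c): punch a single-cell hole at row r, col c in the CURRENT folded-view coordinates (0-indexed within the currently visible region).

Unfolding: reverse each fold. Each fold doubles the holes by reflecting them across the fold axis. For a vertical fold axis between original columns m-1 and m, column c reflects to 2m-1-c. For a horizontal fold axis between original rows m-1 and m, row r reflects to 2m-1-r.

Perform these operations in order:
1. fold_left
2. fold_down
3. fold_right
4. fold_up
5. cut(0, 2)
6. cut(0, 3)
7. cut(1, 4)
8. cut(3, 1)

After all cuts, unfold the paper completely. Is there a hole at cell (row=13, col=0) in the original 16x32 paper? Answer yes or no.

Answer: no

Derivation:
Op 1 fold_left: fold axis v@16; visible region now rows[0,16) x cols[0,16) = 16x16
Op 2 fold_down: fold axis h@8; visible region now rows[8,16) x cols[0,16) = 8x16
Op 3 fold_right: fold axis v@8; visible region now rows[8,16) x cols[8,16) = 8x8
Op 4 fold_up: fold axis h@12; visible region now rows[8,12) x cols[8,16) = 4x8
Op 5 cut(0, 2): punch at orig (8,10); cuts so far [(8, 10)]; region rows[8,12) x cols[8,16) = 4x8
Op 6 cut(0, 3): punch at orig (8,11); cuts so far [(8, 10), (8, 11)]; region rows[8,12) x cols[8,16) = 4x8
Op 7 cut(1, 4): punch at orig (9,12); cuts so far [(8, 10), (8, 11), (9, 12)]; region rows[8,12) x cols[8,16) = 4x8
Op 8 cut(3, 1): punch at orig (11,9); cuts so far [(8, 10), (8, 11), (9, 12), (11, 9)]; region rows[8,12) x cols[8,16) = 4x8
Unfold 1 (reflect across h@12): 8 holes -> [(8, 10), (8, 11), (9, 12), (11, 9), (12, 9), (14, 12), (15, 10), (15, 11)]
Unfold 2 (reflect across v@8): 16 holes -> [(8, 4), (8, 5), (8, 10), (8, 11), (9, 3), (9, 12), (11, 6), (11, 9), (12, 6), (12, 9), (14, 3), (14, 12), (15, 4), (15, 5), (15, 10), (15, 11)]
Unfold 3 (reflect across h@8): 32 holes -> [(0, 4), (0, 5), (0, 10), (0, 11), (1, 3), (1, 12), (3, 6), (3, 9), (4, 6), (4, 9), (6, 3), (6, 12), (7, 4), (7, 5), (7, 10), (7, 11), (8, 4), (8, 5), (8, 10), (8, 11), (9, 3), (9, 12), (11, 6), (11, 9), (12, 6), (12, 9), (14, 3), (14, 12), (15, 4), (15, 5), (15, 10), (15, 11)]
Unfold 4 (reflect across v@16): 64 holes -> [(0, 4), (0, 5), (0, 10), (0, 11), (0, 20), (0, 21), (0, 26), (0, 27), (1, 3), (1, 12), (1, 19), (1, 28), (3, 6), (3, 9), (3, 22), (3, 25), (4, 6), (4, 9), (4, 22), (4, 25), (6, 3), (6, 12), (6, 19), (6, 28), (7, 4), (7, 5), (7, 10), (7, 11), (7, 20), (7, 21), (7, 26), (7, 27), (8, 4), (8, 5), (8, 10), (8, 11), (8, 20), (8, 21), (8, 26), (8, 27), (9, 3), (9, 12), (9, 19), (9, 28), (11, 6), (11, 9), (11, 22), (11, 25), (12, 6), (12, 9), (12, 22), (12, 25), (14, 3), (14, 12), (14, 19), (14, 28), (15, 4), (15, 5), (15, 10), (15, 11), (15, 20), (15, 21), (15, 26), (15, 27)]
Holes: [(0, 4), (0, 5), (0, 10), (0, 11), (0, 20), (0, 21), (0, 26), (0, 27), (1, 3), (1, 12), (1, 19), (1, 28), (3, 6), (3, 9), (3, 22), (3, 25), (4, 6), (4, 9), (4, 22), (4, 25), (6, 3), (6, 12), (6, 19), (6, 28), (7, 4), (7, 5), (7, 10), (7, 11), (7, 20), (7, 21), (7, 26), (7, 27), (8, 4), (8, 5), (8, 10), (8, 11), (8, 20), (8, 21), (8, 26), (8, 27), (9, 3), (9, 12), (9, 19), (9, 28), (11, 6), (11, 9), (11, 22), (11, 25), (12, 6), (12, 9), (12, 22), (12, 25), (14, 3), (14, 12), (14, 19), (14, 28), (15, 4), (15, 5), (15, 10), (15, 11), (15, 20), (15, 21), (15, 26), (15, 27)]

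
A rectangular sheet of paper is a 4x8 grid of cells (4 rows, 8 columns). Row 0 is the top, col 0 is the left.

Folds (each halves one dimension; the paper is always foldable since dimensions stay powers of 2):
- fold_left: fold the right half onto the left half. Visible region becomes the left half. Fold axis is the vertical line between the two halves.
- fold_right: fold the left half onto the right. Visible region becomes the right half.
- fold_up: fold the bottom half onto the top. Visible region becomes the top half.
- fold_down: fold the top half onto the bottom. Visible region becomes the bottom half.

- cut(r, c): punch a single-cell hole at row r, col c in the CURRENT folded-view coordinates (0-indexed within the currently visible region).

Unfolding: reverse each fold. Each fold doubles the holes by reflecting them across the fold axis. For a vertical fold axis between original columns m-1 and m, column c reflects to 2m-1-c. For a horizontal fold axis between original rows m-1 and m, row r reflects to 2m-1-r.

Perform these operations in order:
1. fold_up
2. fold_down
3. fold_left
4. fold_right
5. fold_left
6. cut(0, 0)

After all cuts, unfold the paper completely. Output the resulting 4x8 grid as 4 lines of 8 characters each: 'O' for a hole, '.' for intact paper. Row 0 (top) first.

Answer: OOOOOOOO
OOOOOOOO
OOOOOOOO
OOOOOOOO

Derivation:
Op 1 fold_up: fold axis h@2; visible region now rows[0,2) x cols[0,8) = 2x8
Op 2 fold_down: fold axis h@1; visible region now rows[1,2) x cols[0,8) = 1x8
Op 3 fold_left: fold axis v@4; visible region now rows[1,2) x cols[0,4) = 1x4
Op 4 fold_right: fold axis v@2; visible region now rows[1,2) x cols[2,4) = 1x2
Op 5 fold_left: fold axis v@3; visible region now rows[1,2) x cols[2,3) = 1x1
Op 6 cut(0, 0): punch at orig (1,2); cuts so far [(1, 2)]; region rows[1,2) x cols[2,3) = 1x1
Unfold 1 (reflect across v@3): 2 holes -> [(1, 2), (1, 3)]
Unfold 2 (reflect across v@2): 4 holes -> [(1, 0), (1, 1), (1, 2), (1, 3)]
Unfold 3 (reflect across v@4): 8 holes -> [(1, 0), (1, 1), (1, 2), (1, 3), (1, 4), (1, 5), (1, 6), (1, 7)]
Unfold 4 (reflect across h@1): 16 holes -> [(0, 0), (0, 1), (0, 2), (0, 3), (0, 4), (0, 5), (0, 6), (0, 7), (1, 0), (1, 1), (1, 2), (1, 3), (1, 4), (1, 5), (1, 6), (1, 7)]
Unfold 5 (reflect across h@2): 32 holes -> [(0, 0), (0, 1), (0, 2), (0, 3), (0, 4), (0, 5), (0, 6), (0, 7), (1, 0), (1, 1), (1, 2), (1, 3), (1, 4), (1, 5), (1, 6), (1, 7), (2, 0), (2, 1), (2, 2), (2, 3), (2, 4), (2, 5), (2, 6), (2, 7), (3, 0), (3, 1), (3, 2), (3, 3), (3, 4), (3, 5), (3, 6), (3, 7)]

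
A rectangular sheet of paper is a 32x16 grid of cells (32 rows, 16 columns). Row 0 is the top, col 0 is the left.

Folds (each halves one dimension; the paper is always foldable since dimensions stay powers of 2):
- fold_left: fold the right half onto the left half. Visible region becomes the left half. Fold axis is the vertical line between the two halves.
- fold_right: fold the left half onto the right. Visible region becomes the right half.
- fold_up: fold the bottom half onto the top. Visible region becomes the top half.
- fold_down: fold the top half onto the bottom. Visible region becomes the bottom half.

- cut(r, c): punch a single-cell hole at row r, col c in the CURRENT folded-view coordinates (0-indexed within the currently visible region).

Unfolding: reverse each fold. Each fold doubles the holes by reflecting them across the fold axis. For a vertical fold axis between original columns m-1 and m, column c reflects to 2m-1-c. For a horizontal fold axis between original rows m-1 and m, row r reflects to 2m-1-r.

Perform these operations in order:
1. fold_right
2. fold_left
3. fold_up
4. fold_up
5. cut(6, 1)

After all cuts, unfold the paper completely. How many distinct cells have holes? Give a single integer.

Op 1 fold_right: fold axis v@8; visible region now rows[0,32) x cols[8,16) = 32x8
Op 2 fold_left: fold axis v@12; visible region now rows[0,32) x cols[8,12) = 32x4
Op 3 fold_up: fold axis h@16; visible region now rows[0,16) x cols[8,12) = 16x4
Op 4 fold_up: fold axis h@8; visible region now rows[0,8) x cols[8,12) = 8x4
Op 5 cut(6, 1): punch at orig (6,9); cuts so far [(6, 9)]; region rows[0,8) x cols[8,12) = 8x4
Unfold 1 (reflect across h@8): 2 holes -> [(6, 9), (9, 9)]
Unfold 2 (reflect across h@16): 4 holes -> [(6, 9), (9, 9), (22, 9), (25, 9)]
Unfold 3 (reflect across v@12): 8 holes -> [(6, 9), (6, 14), (9, 9), (9, 14), (22, 9), (22, 14), (25, 9), (25, 14)]
Unfold 4 (reflect across v@8): 16 holes -> [(6, 1), (6, 6), (6, 9), (6, 14), (9, 1), (9, 6), (9, 9), (9, 14), (22, 1), (22, 6), (22, 9), (22, 14), (25, 1), (25, 6), (25, 9), (25, 14)]

Answer: 16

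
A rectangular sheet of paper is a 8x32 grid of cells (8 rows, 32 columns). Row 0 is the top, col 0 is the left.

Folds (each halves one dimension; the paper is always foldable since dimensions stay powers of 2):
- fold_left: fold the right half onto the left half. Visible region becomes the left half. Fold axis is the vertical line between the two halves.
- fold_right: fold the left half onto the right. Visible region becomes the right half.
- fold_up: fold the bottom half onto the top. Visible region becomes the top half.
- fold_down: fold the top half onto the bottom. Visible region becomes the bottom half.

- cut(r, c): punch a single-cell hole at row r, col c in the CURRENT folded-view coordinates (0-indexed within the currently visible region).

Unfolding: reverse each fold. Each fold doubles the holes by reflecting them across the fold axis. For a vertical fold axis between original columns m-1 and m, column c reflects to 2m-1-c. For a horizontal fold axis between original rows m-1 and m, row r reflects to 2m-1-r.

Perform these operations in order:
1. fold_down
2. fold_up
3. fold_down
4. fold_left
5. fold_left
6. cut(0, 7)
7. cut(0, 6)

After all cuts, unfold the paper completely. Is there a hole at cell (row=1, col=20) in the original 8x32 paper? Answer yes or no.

Op 1 fold_down: fold axis h@4; visible region now rows[4,8) x cols[0,32) = 4x32
Op 2 fold_up: fold axis h@6; visible region now rows[4,6) x cols[0,32) = 2x32
Op 3 fold_down: fold axis h@5; visible region now rows[5,6) x cols[0,32) = 1x32
Op 4 fold_left: fold axis v@16; visible region now rows[5,6) x cols[0,16) = 1x16
Op 5 fold_left: fold axis v@8; visible region now rows[5,6) x cols[0,8) = 1x8
Op 6 cut(0, 7): punch at orig (5,7); cuts so far [(5, 7)]; region rows[5,6) x cols[0,8) = 1x8
Op 7 cut(0, 6): punch at orig (5,6); cuts so far [(5, 6), (5, 7)]; region rows[5,6) x cols[0,8) = 1x8
Unfold 1 (reflect across v@8): 4 holes -> [(5, 6), (5, 7), (5, 8), (5, 9)]
Unfold 2 (reflect across v@16): 8 holes -> [(5, 6), (5, 7), (5, 8), (5, 9), (5, 22), (5, 23), (5, 24), (5, 25)]
Unfold 3 (reflect across h@5): 16 holes -> [(4, 6), (4, 7), (4, 8), (4, 9), (4, 22), (4, 23), (4, 24), (4, 25), (5, 6), (5, 7), (5, 8), (5, 9), (5, 22), (5, 23), (5, 24), (5, 25)]
Unfold 4 (reflect across h@6): 32 holes -> [(4, 6), (4, 7), (4, 8), (4, 9), (4, 22), (4, 23), (4, 24), (4, 25), (5, 6), (5, 7), (5, 8), (5, 9), (5, 22), (5, 23), (5, 24), (5, 25), (6, 6), (6, 7), (6, 8), (6, 9), (6, 22), (6, 23), (6, 24), (6, 25), (7, 6), (7, 7), (7, 8), (7, 9), (7, 22), (7, 23), (7, 24), (7, 25)]
Unfold 5 (reflect across h@4): 64 holes -> [(0, 6), (0, 7), (0, 8), (0, 9), (0, 22), (0, 23), (0, 24), (0, 25), (1, 6), (1, 7), (1, 8), (1, 9), (1, 22), (1, 23), (1, 24), (1, 25), (2, 6), (2, 7), (2, 8), (2, 9), (2, 22), (2, 23), (2, 24), (2, 25), (3, 6), (3, 7), (3, 8), (3, 9), (3, 22), (3, 23), (3, 24), (3, 25), (4, 6), (4, 7), (4, 8), (4, 9), (4, 22), (4, 23), (4, 24), (4, 25), (5, 6), (5, 7), (5, 8), (5, 9), (5, 22), (5, 23), (5, 24), (5, 25), (6, 6), (6, 7), (6, 8), (6, 9), (6, 22), (6, 23), (6, 24), (6, 25), (7, 6), (7, 7), (7, 8), (7, 9), (7, 22), (7, 23), (7, 24), (7, 25)]
Holes: [(0, 6), (0, 7), (0, 8), (0, 9), (0, 22), (0, 23), (0, 24), (0, 25), (1, 6), (1, 7), (1, 8), (1, 9), (1, 22), (1, 23), (1, 24), (1, 25), (2, 6), (2, 7), (2, 8), (2, 9), (2, 22), (2, 23), (2, 24), (2, 25), (3, 6), (3, 7), (3, 8), (3, 9), (3, 22), (3, 23), (3, 24), (3, 25), (4, 6), (4, 7), (4, 8), (4, 9), (4, 22), (4, 23), (4, 24), (4, 25), (5, 6), (5, 7), (5, 8), (5, 9), (5, 22), (5, 23), (5, 24), (5, 25), (6, 6), (6, 7), (6, 8), (6, 9), (6, 22), (6, 23), (6, 24), (6, 25), (7, 6), (7, 7), (7, 8), (7, 9), (7, 22), (7, 23), (7, 24), (7, 25)]

Answer: no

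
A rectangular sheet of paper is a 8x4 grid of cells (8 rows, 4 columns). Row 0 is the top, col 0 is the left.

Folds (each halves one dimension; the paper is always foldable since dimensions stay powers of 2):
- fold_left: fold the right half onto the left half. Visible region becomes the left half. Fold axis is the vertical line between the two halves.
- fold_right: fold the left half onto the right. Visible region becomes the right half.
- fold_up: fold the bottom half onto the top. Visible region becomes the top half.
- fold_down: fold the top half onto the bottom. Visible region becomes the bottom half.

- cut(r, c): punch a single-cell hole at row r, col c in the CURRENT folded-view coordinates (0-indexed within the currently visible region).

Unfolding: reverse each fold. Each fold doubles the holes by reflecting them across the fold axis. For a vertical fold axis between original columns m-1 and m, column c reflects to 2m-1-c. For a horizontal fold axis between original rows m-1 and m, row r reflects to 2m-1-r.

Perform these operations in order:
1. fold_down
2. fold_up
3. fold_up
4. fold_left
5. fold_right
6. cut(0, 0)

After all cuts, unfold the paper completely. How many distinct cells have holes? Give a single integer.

Op 1 fold_down: fold axis h@4; visible region now rows[4,8) x cols[0,4) = 4x4
Op 2 fold_up: fold axis h@6; visible region now rows[4,6) x cols[0,4) = 2x4
Op 3 fold_up: fold axis h@5; visible region now rows[4,5) x cols[0,4) = 1x4
Op 4 fold_left: fold axis v@2; visible region now rows[4,5) x cols[0,2) = 1x2
Op 5 fold_right: fold axis v@1; visible region now rows[4,5) x cols[1,2) = 1x1
Op 6 cut(0, 0): punch at orig (4,1); cuts so far [(4, 1)]; region rows[4,5) x cols[1,2) = 1x1
Unfold 1 (reflect across v@1): 2 holes -> [(4, 0), (4, 1)]
Unfold 2 (reflect across v@2): 4 holes -> [(4, 0), (4, 1), (4, 2), (4, 3)]
Unfold 3 (reflect across h@5): 8 holes -> [(4, 0), (4, 1), (4, 2), (4, 3), (5, 0), (5, 1), (5, 2), (5, 3)]
Unfold 4 (reflect across h@6): 16 holes -> [(4, 0), (4, 1), (4, 2), (4, 3), (5, 0), (5, 1), (5, 2), (5, 3), (6, 0), (6, 1), (6, 2), (6, 3), (7, 0), (7, 1), (7, 2), (7, 3)]
Unfold 5 (reflect across h@4): 32 holes -> [(0, 0), (0, 1), (0, 2), (0, 3), (1, 0), (1, 1), (1, 2), (1, 3), (2, 0), (2, 1), (2, 2), (2, 3), (3, 0), (3, 1), (3, 2), (3, 3), (4, 0), (4, 1), (4, 2), (4, 3), (5, 0), (5, 1), (5, 2), (5, 3), (6, 0), (6, 1), (6, 2), (6, 3), (7, 0), (7, 1), (7, 2), (7, 3)]

Answer: 32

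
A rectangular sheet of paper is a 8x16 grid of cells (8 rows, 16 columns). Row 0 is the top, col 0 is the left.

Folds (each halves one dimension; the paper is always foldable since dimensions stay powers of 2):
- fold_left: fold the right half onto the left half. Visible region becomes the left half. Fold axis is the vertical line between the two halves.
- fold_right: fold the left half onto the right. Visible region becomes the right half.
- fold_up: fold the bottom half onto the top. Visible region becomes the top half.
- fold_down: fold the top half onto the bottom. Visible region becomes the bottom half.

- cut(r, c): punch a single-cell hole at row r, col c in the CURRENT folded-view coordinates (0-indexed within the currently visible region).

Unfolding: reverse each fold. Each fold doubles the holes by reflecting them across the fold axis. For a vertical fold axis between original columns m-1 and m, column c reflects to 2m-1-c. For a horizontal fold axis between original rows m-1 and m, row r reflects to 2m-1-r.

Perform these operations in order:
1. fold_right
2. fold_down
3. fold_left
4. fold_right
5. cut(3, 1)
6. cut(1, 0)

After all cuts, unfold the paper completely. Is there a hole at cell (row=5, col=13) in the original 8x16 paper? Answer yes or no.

Op 1 fold_right: fold axis v@8; visible region now rows[0,8) x cols[8,16) = 8x8
Op 2 fold_down: fold axis h@4; visible region now rows[4,8) x cols[8,16) = 4x8
Op 3 fold_left: fold axis v@12; visible region now rows[4,8) x cols[8,12) = 4x4
Op 4 fold_right: fold axis v@10; visible region now rows[4,8) x cols[10,12) = 4x2
Op 5 cut(3, 1): punch at orig (7,11); cuts so far [(7, 11)]; region rows[4,8) x cols[10,12) = 4x2
Op 6 cut(1, 0): punch at orig (5,10); cuts so far [(5, 10), (7, 11)]; region rows[4,8) x cols[10,12) = 4x2
Unfold 1 (reflect across v@10): 4 holes -> [(5, 9), (5, 10), (7, 8), (7, 11)]
Unfold 2 (reflect across v@12): 8 holes -> [(5, 9), (5, 10), (5, 13), (5, 14), (7, 8), (7, 11), (7, 12), (7, 15)]
Unfold 3 (reflect across h@4): 16 holes -> [(0, 8), (0, 11), (0, 12), (0, 15), (2, 9), (2, 10), (2, 13), (2, 14), (5, 9), (5, 10), (5, 13), (5, 14), (7, 8), (7, 11), (7, 12), (7, 15)]
Unfold 4 (reflect across v@8): 32 holes -> [(0, 0), (0, 3), (0, 4), (0, 7), (0, 8), (0, 11), (0, 12), (0, 15), (2, 1), (2, 2), (2, 5), (2, 6), (2, 9), (2, 10), (2, 13), (2, 14), (5, 1), (5, 2), (5, 5), (5, 6), (5, 9), (5, 10), (5, 13), (5, 14), (7, 0), (7, 3), (7, 4), (7, 7), (7, 8), (7, 11), (7, 12), (7, 15)]
Holes: [(0, 0), (0, 3), (0, 4), (0, 7), (0, 8), (0, 11), (0, 12), (0, 15), (2, 1), (2, 2), (2, 5), (2, 6), (2, 9), (2, 10), (2, 13), (2, 14), (5, 1), (5, 2), (5, 5), (5, 6), (5, 9), (5, 10), (5, 13), (5, 14), (7, 0), (7, 3), (7, 4), (7, 7), (7, 8), (7, 11), (7, 12), (7, 15)]

Answer: yes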